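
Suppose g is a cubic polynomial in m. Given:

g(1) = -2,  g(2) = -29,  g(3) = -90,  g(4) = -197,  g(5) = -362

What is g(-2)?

-5

First differences: -27, -61, -107, -165. Second differences: -34, -46, -58. Third differences: -12, -12.
Level-3 differences are constant, so g has degree 3.
Fitting a degree-3 polynomial gives g(m) = -2m³ - 5m² + 2m + 3.
Then g(-2) = -5.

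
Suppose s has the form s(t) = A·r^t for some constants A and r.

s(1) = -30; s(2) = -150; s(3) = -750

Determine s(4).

-3750

Consecutive ratio: -150/(-30) = 5, and -750/(-150) = 5, so r = 5.
Then A·5^1 = -30 gives A = -6, and s(t) = -6·5^t.
s(4) = -6·5^4 = -3750.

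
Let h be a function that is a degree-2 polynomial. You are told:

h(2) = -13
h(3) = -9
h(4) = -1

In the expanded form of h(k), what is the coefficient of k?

-6

Write h(k) = ak² + bk + c; the 3 given values yield a linear system in the 3 coefficients.
Solving, h(k) = 2k² - 6k - 9.
The coefficient of k is -6.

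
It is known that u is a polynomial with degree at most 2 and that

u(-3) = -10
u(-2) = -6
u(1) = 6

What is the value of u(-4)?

-14

Write u(n) = an² + bn + c; the 3 given values yield a linear system in the 3 coefficients.
Solving, the leading coefficient vanishes, and u(n) = 4n + 2.
Then u(-4) = -14.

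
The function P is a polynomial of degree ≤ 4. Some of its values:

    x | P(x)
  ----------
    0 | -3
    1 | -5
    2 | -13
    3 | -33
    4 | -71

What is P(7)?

-353

Write P(x) = ax^4 + bx³ + cx² + dx + e; the 5 given values yield a linear system in the 5 coefficients.
Solving, the leading coefficient vanishes, and P(x) = -x³ - x - 3.
Then P(7) = -353.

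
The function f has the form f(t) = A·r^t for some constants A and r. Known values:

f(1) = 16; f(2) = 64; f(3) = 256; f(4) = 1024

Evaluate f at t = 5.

4096

Consecutive ratio: 64/16 = 4, and 256/64 = 4, so r = 4.
Then A·4^1 = 16 gives A = 4, and f(t) = 4·4^t.
f(5) = 4·4^5 = 4096.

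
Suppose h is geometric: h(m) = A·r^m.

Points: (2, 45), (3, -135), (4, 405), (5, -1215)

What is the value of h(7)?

-10935

Consecutive ratio: -135/45 = -3, and 405/(-135) = -3, so r = -3.
Then A·(-3)^2 = 45 gives A = 5, and h(m) = 5·(-3)^m.
h(7) = 5·(-3)^7 = -10935.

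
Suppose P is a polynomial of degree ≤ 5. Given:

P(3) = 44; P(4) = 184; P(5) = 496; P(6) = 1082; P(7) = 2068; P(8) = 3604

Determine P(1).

-8

First differences: 140, 312, 586, 986, 1536. Second differences: 172, 274, 400, 550. Third differences: 102, 126, 150. Fourth differences: 24, 24.
Level-4 differences are constant, so P has degree 4.
Fitting a degree-4 polynomial gives P(x) = x^4 - x³ + x² - 5x - 4.
Then P(1) = -8.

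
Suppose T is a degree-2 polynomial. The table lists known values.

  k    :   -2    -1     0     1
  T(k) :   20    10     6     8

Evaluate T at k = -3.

Write T(k) = ak² + bk + c; the 4 given values yield a linear system in the 3 coefficients.
Solving, T(k) = 3k² - k + 6.
Then T(-3) = 36.

36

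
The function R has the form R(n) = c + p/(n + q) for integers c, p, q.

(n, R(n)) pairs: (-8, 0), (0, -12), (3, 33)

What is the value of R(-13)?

1

(R(n) − c)(n + q) = p for each data point; the three points give a linear system in c and q, then p follows.
Solving: c = 3, q = -2, p = 30, so R(n) = 3 + 30/(n − 2).
Then R(-13) = 3 + 30/(-15) = 1.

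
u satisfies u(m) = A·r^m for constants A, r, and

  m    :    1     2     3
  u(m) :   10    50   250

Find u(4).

1250

Consecutive ratio: 50/10 = 5, and 250/50 = 5, so r = 5.
Then A·5^1 = 10 gives A = 2, and u(m) = 2·5^m.
u(4) = 2·5^4 = 1250.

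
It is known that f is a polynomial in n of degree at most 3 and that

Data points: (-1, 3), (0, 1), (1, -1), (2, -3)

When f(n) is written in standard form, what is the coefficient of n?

First differences: -2, -2, -2.
Level-1 differences are constant, so f has degree 1.
Fitting a degree-1 polynomial gives f(n) = -2n + 1.
The coefficient of n is -2.

-2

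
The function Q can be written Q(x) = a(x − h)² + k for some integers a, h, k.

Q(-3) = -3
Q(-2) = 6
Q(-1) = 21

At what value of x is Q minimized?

First differences 9, 15; second difference 6 = 2a, so a = 3.
Expanding, the x-coefficient is −2ah = -6h; matching it to the data gives h = -4, and then k = -6.
So Q(x) = 3(x + 4)² − 6.
Hence h = -4.

-4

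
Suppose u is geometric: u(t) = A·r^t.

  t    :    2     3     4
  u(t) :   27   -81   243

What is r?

-3

Consecutive ratio: -81/27 = -3, and 243/(-81) = -3, so r = -3.
Then A·(-3)^2 = 27 gives A = 3, and u(t) = 3·(-3)^t.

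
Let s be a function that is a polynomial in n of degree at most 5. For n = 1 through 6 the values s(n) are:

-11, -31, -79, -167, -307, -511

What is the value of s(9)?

-1627

Write s(n) = an^5 + bn^4 + cn³ + dn² + en + p; the 6 given values yield a linear system in the 6 coefficients.
Solving, the top 2 coefficients vanish, and s(n) = -2n³ - 2n² - 7.
Then s(9) = -1627.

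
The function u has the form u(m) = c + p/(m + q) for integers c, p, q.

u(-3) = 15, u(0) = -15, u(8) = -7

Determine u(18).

-6

(u(m) − c)(m + q) = p for each data point; the three points give a linear system in c and q, then p follows.
Solving: c = -5, q = 2, p = -20, so u(m) = -5 − 20/(m + 2).
Then u(18) = -5 − 20/20 = -6.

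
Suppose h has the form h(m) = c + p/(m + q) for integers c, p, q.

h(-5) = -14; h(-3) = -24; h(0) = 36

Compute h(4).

(h(m) − c)(m + q) = p for each data point; the three points give a linear system in c and q, then p follows.
Solving: c = -4, q = 1, p = 40, so h(m) = -4 + 40/(m + 1).
Then h(4) = -4 + 40/5 = 4.

4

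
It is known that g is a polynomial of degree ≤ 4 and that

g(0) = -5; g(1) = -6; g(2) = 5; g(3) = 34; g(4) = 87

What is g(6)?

First differences: -1, 11, 29, 53. Second differences: 12, 18, 24. Third differences: 6, 6.
Level-3 differences are constant, so g has degree 3.
Fitting a degree-3 polynomial gives g(t) = t³ + 3t² - 5t - 5.
Then g(6) = 289.

289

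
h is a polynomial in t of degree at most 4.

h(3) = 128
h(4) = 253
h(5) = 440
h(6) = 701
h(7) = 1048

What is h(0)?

Write h(t) = at^4 + bt³ + ct² + dt + e; the 5 given values yield a linear system in the 5 coefficients.
Solving, the leading coefficient vanishes, and h(t) = 2t³ + 7t² + 2t + 5.
The constant term is h(0) = 5.

5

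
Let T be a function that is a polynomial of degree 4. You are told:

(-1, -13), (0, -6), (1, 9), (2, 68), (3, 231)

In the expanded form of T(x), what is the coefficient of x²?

Write T(x) = ax^4 + bx³ + cx² + dx + e; the 5 given values yield a linear system in the 5 coefficients.
Solving, T(x) = x^4 + 4x³ + 3x² + 7x - 6.
The coefficient of x² is 3.

3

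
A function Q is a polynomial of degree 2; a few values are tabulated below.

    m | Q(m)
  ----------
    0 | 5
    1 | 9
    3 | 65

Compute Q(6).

269

Write Q(m) = am² + bm + c; the 3 given values yield a linear system in the 3 coefficients.
Solving, Q(m) = 8m² - 4m + 5.
Then Q(6) = 269.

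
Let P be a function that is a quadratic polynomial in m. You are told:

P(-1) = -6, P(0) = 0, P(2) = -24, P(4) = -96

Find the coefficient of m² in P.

-6

Write P(m) = am² + bm + c; the 4 given values yield a linear system in the 3 coefficients.
Solving, P(m) = -6m².
The coefficient of m² is -6.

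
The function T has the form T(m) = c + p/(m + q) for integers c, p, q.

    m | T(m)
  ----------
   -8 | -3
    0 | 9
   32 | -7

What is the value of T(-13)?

(T(m) − c)(m + q) = p for each data point; the three points give a linear system in c and q, then p follows.
Solving: c = -6, q = -2, p = -30, so T(m) = -6 − 30/(m − 2).
Then T(-13) = -6 − 30/(-15) = -4.

-4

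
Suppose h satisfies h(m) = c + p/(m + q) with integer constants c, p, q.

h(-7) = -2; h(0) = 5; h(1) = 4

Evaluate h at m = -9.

(h(m) − c)(m + q) = p for each data point; the three points give a linear system in c and q, then p follows.
Solving: c = 1, q = 3, p = 12, so h(m) = 1 + 12/(m + 3).
Then h(-9) = 1 + 12/(-6) = -1.

-1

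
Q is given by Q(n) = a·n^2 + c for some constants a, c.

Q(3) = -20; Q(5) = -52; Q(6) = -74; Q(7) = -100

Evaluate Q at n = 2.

-10

From Q(3) = -20 and Q(5) = -52: 9a + c = -20 and 25a + c = -52.
Subtracting: 16a = -32, so a = -2; then c = -20 − (-2)·9 = -2.
So Q(n) = -2n² − 2, and Q(2) = -10.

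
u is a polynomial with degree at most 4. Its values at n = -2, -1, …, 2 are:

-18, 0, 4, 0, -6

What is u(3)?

-8

First differences: 18, 4, -4, -6. Second differences: -14, -8, -2. Third differences: 6, 6.
Level-3 differences are constant, so u has degree 3.
Fitting a degree-3 polynomial gives u(n) = n³ - 4n² - n + 4.
Then u(3) = -8.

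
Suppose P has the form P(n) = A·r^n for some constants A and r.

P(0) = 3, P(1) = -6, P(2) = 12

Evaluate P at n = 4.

Consecutive ratio: -6/3 = -2, and 12/(-6) = -2, so r = -2.
Then A·(-2)^0 = 3 gives A = 3, and P(n) = 3·(-2)^n.
P(4) = 3·(-2)^4 = 48.

48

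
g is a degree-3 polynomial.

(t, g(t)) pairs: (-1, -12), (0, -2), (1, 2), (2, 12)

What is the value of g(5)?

198

Write g(t) = at³ + bt² + ct + d; the 4 given values yield a linear system in the 4 coefficients.
Solving, g(t) = 2t³ - 3t² + 5t - 2.
Then g(5) = 198.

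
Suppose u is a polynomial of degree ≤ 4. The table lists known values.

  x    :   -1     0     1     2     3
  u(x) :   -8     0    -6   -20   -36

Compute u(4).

Write u(x) = ax^4 + bx³ + cx² + dx + e; the 5 given values yield a linear system in the 5 coefficients.
Solving, the leading coefficient vanishes, and u(x) = x³ - 7x².
Then u(4) = -48.

-48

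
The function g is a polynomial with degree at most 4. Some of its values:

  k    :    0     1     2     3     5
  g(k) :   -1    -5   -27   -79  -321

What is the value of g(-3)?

Write g(k) = ak^4 + bk³ + ck² + dk + e; the 5 given values yield a linear system in the 5 coefficients.
Solving, the leading coefficient vanishes, and g(k) = -2k³ - 3k² + k - 1.
Then g(-3) = 23.

23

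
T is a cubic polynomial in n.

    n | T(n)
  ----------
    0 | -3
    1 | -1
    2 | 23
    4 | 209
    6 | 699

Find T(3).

Write T(n) = an³ + bn² + cn + d; the 5 given values yield a linear system in the 4 coefficients.
Solving, T(n) = 3n³ + 2n² - 3n - 3.
Then T(3) = 87.

87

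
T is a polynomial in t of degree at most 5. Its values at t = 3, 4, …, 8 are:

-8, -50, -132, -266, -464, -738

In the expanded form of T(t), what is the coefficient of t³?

First differences: -42, -82, -134, -198, -274. Second differences: -40, -52, -64, -76. Third differences: -12, -12, -12.
Level-3 differences are constant, so T has degree 3.
Fitting a degree-3 polynomial gives T(t) = -2t³ + 4t² + 4t - 2.
The coefficient of t³ is -2.

-2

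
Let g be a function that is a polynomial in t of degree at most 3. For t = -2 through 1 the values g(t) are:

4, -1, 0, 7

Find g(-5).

55

Write g(t) = at³ + bt² + ct + d; the 4 given values yield a linear system in the 4 coefficients.
Solving, the leading coefficient vanishes, and g(t) = 3t² + 4t.
Then g(-5) = 55.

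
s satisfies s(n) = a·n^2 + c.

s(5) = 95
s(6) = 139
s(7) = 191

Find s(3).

From s(5) = 95 and s(6) = 139: 25a + c = 95 and 36a + c = 139.
Subtracting: 11a = 44, so a = 4; then c = 95 − 4·25 = -5.
So s(n) = 4n² − 5, and s(3) = 31.

31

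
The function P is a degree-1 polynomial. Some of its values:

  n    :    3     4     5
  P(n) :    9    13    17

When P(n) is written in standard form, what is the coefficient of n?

4

First differences: 4, 4.
Level-1 differences are constant, so P has degree 1.
Fitting a degree-1 polynomial gives P(n) = 4n - 3.
The coefficient of n is 4.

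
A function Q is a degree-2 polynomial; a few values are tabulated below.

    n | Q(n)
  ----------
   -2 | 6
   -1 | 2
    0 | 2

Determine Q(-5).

Write Q(n) = an² + bn + c; the 3 given values yield a linear system in the 3 coefficients.
Solving, Q(n) = 2n² + 2n + 2.
Then Q(-5) = 42.

42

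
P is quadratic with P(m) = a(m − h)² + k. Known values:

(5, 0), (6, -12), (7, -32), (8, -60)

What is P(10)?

-140

First differences -12, -20, -28; second difference -8 = 2a, so a = -4.
Expanding, the m-coefficient is −2ah = 8h; matching it to the data gives h = 4, and then k = 4.
So P(m) = -4(m − 4)² + 4.
P(10) = -4·6² + 4 = -140.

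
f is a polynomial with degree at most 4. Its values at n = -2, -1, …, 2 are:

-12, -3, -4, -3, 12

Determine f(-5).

-219

First differences: 9, -1, 1, 15. Second differences: -10, 2, 14. Third differences: 12, 12.
Level-3 differences are constant, so f has degree 3.
Fitting a degree-3 polynomial gives f(n) = 2n³ + n² - 2n - 4.
Then f(-5) = -219.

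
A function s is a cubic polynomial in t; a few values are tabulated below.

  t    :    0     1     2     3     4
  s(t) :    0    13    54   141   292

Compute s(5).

First differences: 13, 41, 87, 151. Second differences: 28, 46, 64. Third differences: 18, 18.
Level-3 differences are constant, so s has degree 3.
Extending the table by one column gives the next first difference 233, so s(5) = 292 + 233 = 525.

525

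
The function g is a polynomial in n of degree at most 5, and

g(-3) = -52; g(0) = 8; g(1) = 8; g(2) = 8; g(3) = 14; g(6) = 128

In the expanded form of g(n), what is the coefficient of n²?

Write g(n) = an^5 + bn^4 + cn³ + dn² + en + p; the 6 given values yield a linear system in the 6 coefficients.
Solving, the top 2 coefficients vanish, and g(n) = n³ - 3n² + 2n + 8.
The coefficient of n² is -3.

-3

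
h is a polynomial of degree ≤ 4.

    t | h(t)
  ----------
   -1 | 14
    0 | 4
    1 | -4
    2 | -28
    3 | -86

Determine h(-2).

44

First differences: -10, -8, -24, -58. Second differences: 2, -16, -34. Third differences: -18, -18.
Level-3 differences are constant, so h has degree 3.
Fitting a degree-3 polynomial gives h(t) = -3t³ + t² - 6t + 4.
Then h(-2) = 44.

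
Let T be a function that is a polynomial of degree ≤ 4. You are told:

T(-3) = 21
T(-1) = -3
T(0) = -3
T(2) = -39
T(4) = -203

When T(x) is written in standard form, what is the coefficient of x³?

Write T(x) = ax^4 + bx³ + cx² + dx + e; the 5 given values yield a linear system in the 5 coefficients.
Solving, the leading coefficient vanishes, and T(x) = -2x³ - 4x² - 2x - 3.
The coefficient of x³ is -2.

-2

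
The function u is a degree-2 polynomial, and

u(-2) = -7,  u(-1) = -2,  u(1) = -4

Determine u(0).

Write u(n) = an² + bn + c; the 3 given values yield a linear system in the 3 coefficients.
Solving, u(n) = -2n² - n - 1.
Then u(0) = -1.

-1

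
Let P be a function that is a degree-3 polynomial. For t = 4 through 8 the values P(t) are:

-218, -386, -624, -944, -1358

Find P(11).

Write P(t) = at³ + bt² + ct + d; the 5 given values yield a linear system in the 4 coefficients.
Solving, P(t) = -2t³ - 5t² - t - 6.
Then P(11) = -3284.

-3284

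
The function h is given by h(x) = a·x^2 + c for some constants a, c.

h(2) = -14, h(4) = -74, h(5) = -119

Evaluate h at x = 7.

-239

From h(2) = -14 and h(4) = -74: 4a + c = -14 and 16a + c = -74.
Subtracting: 12a = -60, so a = -5; then c = -14 − (-5)·4 = 6.
So h(x) = -5x² + 6, and h(7) = -239.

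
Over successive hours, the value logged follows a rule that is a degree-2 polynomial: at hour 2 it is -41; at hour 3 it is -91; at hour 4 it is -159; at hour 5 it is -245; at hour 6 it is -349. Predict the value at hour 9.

-769

Write the value at k as h(k).
First differences: -50, -68, -86, -104. Second differences: -18, -18, -18.
Level-2 differences are constant, so h has degree 2.
Fitting a degree-2 polynomial gives h(k) = -9k² - 5k + 5.
Then h(9) = -769.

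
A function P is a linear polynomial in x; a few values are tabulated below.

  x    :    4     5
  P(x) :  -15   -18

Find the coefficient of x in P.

Write P(x) = ax + b; the 2 given values yield a linear system in the 2 coefficients.
Solving, P(x) = -3x - 3.
The coefficient of x is -3.

-3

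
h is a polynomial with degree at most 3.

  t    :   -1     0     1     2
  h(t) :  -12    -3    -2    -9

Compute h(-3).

First differences: 9, 1, -7. Second differences: -8, -8.
Level-2 differences are constant, so h has degree 2.
Fitting a degree-2 polynomial gives h(t) = -4t² + 5t - 3.
Then h(-3) = -54.

-54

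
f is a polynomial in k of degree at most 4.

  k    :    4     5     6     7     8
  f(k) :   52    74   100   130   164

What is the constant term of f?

First differences: 22, 26, 30, 34. Second differences: 4, 4, 4.
Level-2 differences are constant, so f has degree 2.
Fitting a degree-2 polynomial gives f(k) = 2k² + 4k + 4.
The constant term is f(0) = 4.

4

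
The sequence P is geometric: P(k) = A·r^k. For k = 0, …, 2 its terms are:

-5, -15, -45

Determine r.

3

Consecutive ratio: -15/(-5) = 3, and -45/(-15) = 3, so r = 3.
Then A·3^0 = -5 gives A = -5, and P(k) = -5·3^k.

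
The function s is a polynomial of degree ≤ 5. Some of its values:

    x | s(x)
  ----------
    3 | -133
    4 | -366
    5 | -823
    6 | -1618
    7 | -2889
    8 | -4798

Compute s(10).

-11298

First differences: -233, -457, -795, -1271, -1909. Second differences: -224, -338, -476, -638. Third differences: -114, -138, -162. Fourth differences: -24, -24.
Level-4 differences are constant, so s has degree 4.
Fitting a degree-4 polynomial gives s(x) = -x^4 - x³ - 3x² + 2.
Then s(10) = -11298.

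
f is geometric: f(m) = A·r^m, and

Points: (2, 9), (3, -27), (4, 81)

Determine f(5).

Consecutive ratio: -27/9 = -3, and 81/(-27) = -3, so r = -3.
Then A·(-3)^2 = 9 gives A = 1, and f(m) = 1·(-3)^m.
f(5) = 1·(-3)^5 = -243.

-243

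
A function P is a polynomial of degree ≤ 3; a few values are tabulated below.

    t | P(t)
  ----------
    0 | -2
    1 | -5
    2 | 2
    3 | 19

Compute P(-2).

First differences: -3, 7, 17. Second differences: 10, 10.
Level-2 differences are constant, so P has degree 2.
Fitting a degree-2 polynomial gives P(t) = 5t² - 8t - 2.
Then P(-2) = 34.

34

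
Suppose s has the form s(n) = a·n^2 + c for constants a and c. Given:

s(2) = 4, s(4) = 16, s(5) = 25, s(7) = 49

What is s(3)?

From s(2) = 4 and s(4) = 16: 4a + c = 4 and 16a + c = 16.
Subtracting: 12a = 12, so a = 1; then c = 4 − 1·4 = 0.
So s(n) = 1n² + 0, and s(3) = 9.

9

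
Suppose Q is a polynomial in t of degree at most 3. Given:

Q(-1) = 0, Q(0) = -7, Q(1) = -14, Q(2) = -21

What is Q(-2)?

7

First differences: -7, -7, -7.
Level-1 differences are constant, so Q has degree 1.
Fitting a degree-1 polynomial gives Q(t) = -7t - 7.
Then Q(-2) = 7.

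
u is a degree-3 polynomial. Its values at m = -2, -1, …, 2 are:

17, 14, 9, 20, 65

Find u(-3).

0

First differences: -3, -5, 11, 45. Second differences: -2, 16, 34. Third differences: 18, 18.
Level-3 differences are constant, so u has degree 3.
Fitting a degree-3 polynomial gives u(m) = 3m³ + 8m² + 9.
Then u(-3) = 0.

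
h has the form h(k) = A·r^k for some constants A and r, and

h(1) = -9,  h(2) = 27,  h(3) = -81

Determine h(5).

-729

Consecutive ratio: 27/(-9) = -3, and -81/27 = -3, so r = -3.
Then A·(-3)^1 = -9 gives A = 3, and h(k) = 3·(-3)^k.
h(5) = 3·(-3)^5 = -729.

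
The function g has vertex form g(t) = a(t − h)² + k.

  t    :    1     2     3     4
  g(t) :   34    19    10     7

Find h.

4

First differences -15, -9, -3; second difference 6 = 2a, so a = 3.
Expanding, the t-coefficient is −2ah = -6h; matching it to the data gives h = 4, and then k = 7.
So g(t) = 3(t − 4)² + 7.
Hence h = 4.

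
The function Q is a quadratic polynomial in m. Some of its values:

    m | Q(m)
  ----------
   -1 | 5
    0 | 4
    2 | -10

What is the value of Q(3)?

Write Q(m) = am² + bm + c; the 3 given values yield a linear system in the 3 coefficients.
Solving, Q(m) = -2m² - 3m + 4.
Then Q(3) = -23.

-23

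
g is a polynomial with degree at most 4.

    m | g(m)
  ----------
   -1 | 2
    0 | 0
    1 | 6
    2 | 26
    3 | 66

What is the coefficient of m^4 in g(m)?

First differences: -2, 6, 20, 40. Second differences: 8, 14, 20. Third differences: 6, 6.
Level-3 differences are constant, so g has degree 3.
Fitting a degree-3 polynomial gives g(m) = m³ + 4m² + m.
The coefficient of m^4 is 0.

0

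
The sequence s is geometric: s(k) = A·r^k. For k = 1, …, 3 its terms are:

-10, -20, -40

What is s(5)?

Consecutive ratio: -20/(-10) = 2, and -40/(-20) = 2, so r = 2.
Then A·2^1 = -10 gives A = -5, and s(k) = -5·2^k.
s(5) = -5·2^5 = -160.

-160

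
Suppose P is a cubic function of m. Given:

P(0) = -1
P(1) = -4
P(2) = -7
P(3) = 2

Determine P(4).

35

Write P(m) = am³ + bm² + cm + d; the 4 given values yield a linear system in the 4 coefficients.
Solving, P(m) = 2m³ - 6m² + m - 1.
Then P(4) = 35.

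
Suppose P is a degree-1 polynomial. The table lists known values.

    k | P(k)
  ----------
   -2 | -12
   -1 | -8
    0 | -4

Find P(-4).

-20

Write P(k) = ak + b; the 3 given values yield a linear system in the 2 coefficients.
Solving, P(k) = 4k - 4.
Then P(-4) = -20.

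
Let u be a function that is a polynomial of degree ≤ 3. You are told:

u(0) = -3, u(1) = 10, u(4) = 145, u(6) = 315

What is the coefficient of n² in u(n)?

8

Write u(n) = an³ + bn² + cn + d; the 4 given values yield a linear system in the 4 coefficients.
Solving, the leading coefficient vanishes, and u(n) = 8n² + 5n - 3.
The coefficient of n² is 8.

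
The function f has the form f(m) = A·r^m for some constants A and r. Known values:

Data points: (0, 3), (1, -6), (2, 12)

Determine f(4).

48

Consecutive ratio: -6/3 = -2, and 12/(-6) = -2, so r = -2.
Then A·(-2)^0 = 3 gives A = 3, and f(m) = 3·(-2)^m.
f(4) = 3·(-2)^4 = 48.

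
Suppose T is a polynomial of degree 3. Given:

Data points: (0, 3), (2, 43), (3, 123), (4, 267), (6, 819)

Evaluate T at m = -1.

Write T(m) = am³ + bm² + cm + d; the 5 given values yield a linear system in the 4 coefficients.
Solving, T(m) = 3m³ + 5m² - 2m + 3.
Then T(-1) = 7.

7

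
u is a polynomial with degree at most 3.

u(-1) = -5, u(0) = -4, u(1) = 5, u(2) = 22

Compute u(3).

47

Write u(m) = am³ + bm² + cm + d; the 4 given values yield a linear system in the 4 coefficients.
Solving, the leading coefficient vanishes, and u(m) = 4m² + 5m - 4.
Then u(3) = 47.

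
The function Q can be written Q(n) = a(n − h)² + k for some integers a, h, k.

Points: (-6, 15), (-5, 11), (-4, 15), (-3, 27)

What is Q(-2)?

First differences -4, 4, 12; second difference 8 = 2a, so a = 4.
Expanding, the n-coefficient is −2ah = -8h; matching it to the data gives h = -5, and then k = 11.
So Q(n) = 4(n + 5)² + 11.
Q(-2) = 4·3² + 11 = 47.

47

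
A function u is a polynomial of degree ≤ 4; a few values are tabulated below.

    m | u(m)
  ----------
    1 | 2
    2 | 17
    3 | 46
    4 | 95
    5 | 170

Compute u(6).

First differences: 15, 29, 49, 75. Second differences: 14, 20, 26. Third differences: 6, 6.
Level-3 differences are constant, so u has degree 3.
Fitting a degree-3 polynomial gives u(m) = m³ + m² + 5m - 5.
Then u(6) = 277.

277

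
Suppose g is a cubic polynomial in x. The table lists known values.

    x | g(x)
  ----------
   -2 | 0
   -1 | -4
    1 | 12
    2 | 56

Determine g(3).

Write g(x) = ax³ + bx² + cx + d; the 4 given values yield a linear system in the 4 coefficients.
Solving, g(x) = 2x³ + 8x² + 6x - 4.
Then g(3) = 140.

140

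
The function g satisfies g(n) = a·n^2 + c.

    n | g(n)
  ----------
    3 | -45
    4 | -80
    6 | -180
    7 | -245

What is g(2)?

-20

From g(3) = -45 and g(4) = -80: 9a + c = -45 and 16a + c = -80.
Subtracting: 7a = -35, so a = -5; then c = -45 − (-5)·9 = 0.
So g(n) = -5n² + 0, and g(2) = -20.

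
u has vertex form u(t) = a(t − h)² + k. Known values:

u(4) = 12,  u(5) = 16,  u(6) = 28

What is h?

4

First differences 4, 12; second difference 8 = 2a, so a = 4.
Expanding, the t-coefficient is −2ah = -8h; matching it to the data gives h = 4, and then k = 12.
So u(t) = 4(t − 4)² + 12.
Hence h = 4.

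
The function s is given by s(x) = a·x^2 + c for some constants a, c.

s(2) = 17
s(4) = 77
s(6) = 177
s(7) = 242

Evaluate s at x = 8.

317

From s(2) = 17 and s(4) = 77: 4a + c = 17 and 16a + c = 77.
Subtracting: 12a = 60, so a = 5; then c = 17 − 5·4 = -3.
So s(x) = 5x² − 3, and s(8) = 317.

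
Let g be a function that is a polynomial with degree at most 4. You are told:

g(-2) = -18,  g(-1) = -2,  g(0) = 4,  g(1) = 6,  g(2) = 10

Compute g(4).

Write g(t) = at^4 + bt³ + ct² + dt + e; the 5 given values yield a linear system in the 5 coefficients.
Solving, the leading coefficient vanishes, and g(t) = t³ - 2t² + 3t + 4.
Then g(4) = 48.

48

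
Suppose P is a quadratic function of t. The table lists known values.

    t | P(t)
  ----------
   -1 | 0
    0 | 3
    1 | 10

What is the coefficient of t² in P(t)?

2

Write P(t) = at² + bt + c; the 3 given values yield a linear system in the 3 coefficients.
Solving, P(t) = 2t² + 5t + 3.
The coefficient of t² is 2.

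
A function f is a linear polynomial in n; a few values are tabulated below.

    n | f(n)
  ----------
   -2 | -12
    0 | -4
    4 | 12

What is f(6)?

20

Write f(n) = an + b; the 3 given values yield a linear system in the 2 coefficients.
Solving, f(n) = 4n - 4.
Then f(6) = 20.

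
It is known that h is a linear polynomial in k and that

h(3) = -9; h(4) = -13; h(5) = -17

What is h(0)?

3

First differences: -4, -4.
Level-1 differences are constant, so h has degree 1.
Fitting a degree-1 polynomial gives h(k) = -4k + 3.
The constant term is h(0) = 3.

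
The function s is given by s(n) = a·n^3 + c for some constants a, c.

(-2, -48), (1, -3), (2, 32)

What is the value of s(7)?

From s(-2) = -48 and s(1) = -3: -8a + c = -48 and 1a + c = -3.
Subtracting: 9a = 45, so a = 5; then c = -48 − 5·(-8) = -8.
So s(n) = 5n³ − 8, and s(7) = 1707.

1707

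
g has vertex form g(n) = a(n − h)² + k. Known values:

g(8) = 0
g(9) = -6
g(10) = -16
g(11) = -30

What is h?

First differences -6, -10, -14; second difference -4 = 2a, so a = -2.
Expanding, the n-coefficient is −2ah = 4h; matching it to the data gives h = 7, and then k = 2.
So g(n) = -2(n − 7)² + 2.
Hence h = 7.

7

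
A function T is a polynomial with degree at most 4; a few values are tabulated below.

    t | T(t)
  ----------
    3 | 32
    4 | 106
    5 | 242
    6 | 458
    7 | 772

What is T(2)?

First differences: 74, 136, 216, 314. Second differences: 62, 80, 98. Third differences: 18, 18.
Level-3 differences are constant, so T has degree 3.
Fitting a degree-3 polynomial gives T(t) = 3t³ - 5t² - 2t + 2.
Then T(2) = 2.

2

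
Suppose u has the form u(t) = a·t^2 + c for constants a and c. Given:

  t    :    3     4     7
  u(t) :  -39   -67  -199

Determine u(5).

From u(3) = -39 and u(4) = -67: 9a + c = -39 and 16a + c = -67.
Subtracting: 7a = -28, so a = -4; then c = -39 − (-4)·9 = -3.
So u(t) = -4t² − 3, and u(5) = -103.

-103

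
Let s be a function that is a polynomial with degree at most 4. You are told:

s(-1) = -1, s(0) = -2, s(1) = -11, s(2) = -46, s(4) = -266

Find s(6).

Write s(n) = an^4 + bn³ + cn² + dn + e; the 5 given values yield a linear system in the 5 coefficients.
Solving, the leading coefficient vanishes, and s(n) = -3n³ - 4n² - 2n - 2.
Then s(6) = -806.

-806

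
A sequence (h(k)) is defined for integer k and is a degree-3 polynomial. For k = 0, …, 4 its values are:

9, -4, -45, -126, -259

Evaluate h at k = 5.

Write h(k) = ak³ + bk² + ck + d; the 5 given values yield a linear system in the 4 coefficients.
Solving, h(k) = -2k³ - 8k² - 3k + 9.
Then h(5) = -456.

-456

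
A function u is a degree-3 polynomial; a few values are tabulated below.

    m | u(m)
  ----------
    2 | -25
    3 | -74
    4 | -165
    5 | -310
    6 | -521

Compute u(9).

First differences: -49, -91, -145, -211. Second differences: -42, -54, -66. Third differences: -12, -12.
Level-3 differences are constant, so u has degree 3.
Fitting a degree-3 polynomial gives u(m) = -2m³ - 3m² + 4m - 5.
Then u(9) = -1670.

-1670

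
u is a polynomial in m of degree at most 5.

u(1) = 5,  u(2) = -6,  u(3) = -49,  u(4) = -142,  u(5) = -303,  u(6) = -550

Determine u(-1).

Write u(m) = am^5 + bm^4 + cm³ + dm² + em + p; the 6 given values yield a linear system in the 6 coefficients.
Solving, the top 2 coefficients vanish, and u(m) = -3m³ + 2m² + 4m + 2.
Then u(-1) = 3.

3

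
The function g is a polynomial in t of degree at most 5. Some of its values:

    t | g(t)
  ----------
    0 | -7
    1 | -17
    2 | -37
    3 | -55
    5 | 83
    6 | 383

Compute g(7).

Write g(t) = at^5 + bt^4 + ct³ + dt² + et + p; the 6 given values yield a linear system in the 6 coefficients.
Solving, the leading coefficient vanishes, and g(t) = t^4 - 4t³ - 7t - 7.
Then g(7) = 973.

973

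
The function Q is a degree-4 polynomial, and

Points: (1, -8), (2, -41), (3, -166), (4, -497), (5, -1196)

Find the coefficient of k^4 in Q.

Write Q(k) = ak^4 + bk³ + ck² + dk + e; the 5 given values yield a linear system in the 5 coefficients.
Solving, Q(k) = -2k^4 + k³ - 2k² - 4k - 1.
The coefficient of k^4 is -2.

-2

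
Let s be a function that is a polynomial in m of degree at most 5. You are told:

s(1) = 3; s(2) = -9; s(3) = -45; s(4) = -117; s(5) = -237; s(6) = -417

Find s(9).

First differences: -12, -36, -72, -120, -180. Second differences: -24, -36, -48, -60. Third differences: -12, -12, -12.
Level-3 differences are constant, so s has degree 3.
Fitting a degree-3 polynomial gives s(m) = -2m³ + 2m + 3.
Then s(9) = -1437.

-1437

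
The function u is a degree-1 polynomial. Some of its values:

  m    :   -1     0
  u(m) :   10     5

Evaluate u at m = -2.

Write u(m) = am + b; the 2 given values yield a linear system in the 2 coefficients.
Solving, u(m) = -5m + 5.
Then u(-2) = 15.

15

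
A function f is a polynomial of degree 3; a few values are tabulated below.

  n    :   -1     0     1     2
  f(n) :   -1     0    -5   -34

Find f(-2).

Write f(n) = an³ + bn² + cn + d; the 4 given values yield a linear system in the 4 coefficients.
Solving, f(n) = -3n³ - 3n² + n.
Then f(-2) = 10.

10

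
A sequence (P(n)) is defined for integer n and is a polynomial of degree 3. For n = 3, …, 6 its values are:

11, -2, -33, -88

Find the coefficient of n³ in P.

Write P(n) = an³ + bn² + cn + d; the 4 given values yield a linear system in the 4 coefficients.
Solving, P(n) = -n³ + 3n² + 3n + 2.
The coefficient of n³ is -1.

-1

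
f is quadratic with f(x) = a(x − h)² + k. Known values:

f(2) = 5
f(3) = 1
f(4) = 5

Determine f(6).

First differences -4, 4; second difference 8 = 2a, so a = 4.
Expanding, the x-coefficient is −2ah = -8h; matching it to the data gives h = 3, and then k = 1.
So f(x) = 4(x − 3)² + 1.
f(6) = 4·3² + 1 = 37.

37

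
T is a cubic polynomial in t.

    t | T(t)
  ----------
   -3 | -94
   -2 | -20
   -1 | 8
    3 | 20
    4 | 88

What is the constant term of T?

8

Write T(t) = at³ + bt² + ct + d; the 5 given values yield a linear system in the 4 coefficients.
Solving, T(t) = 3t³ - 5t² - 8t + 8.
The constant term is T(0) = 8.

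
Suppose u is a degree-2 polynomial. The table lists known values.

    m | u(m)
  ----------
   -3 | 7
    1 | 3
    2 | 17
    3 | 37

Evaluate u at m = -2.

Write u(m) = am² + bm + c; the 4 given values yield a linear system in the 3 coefficients.
Solving, u(m) = 3m² + 5m - 5.
Then u(-2) = -3.

-3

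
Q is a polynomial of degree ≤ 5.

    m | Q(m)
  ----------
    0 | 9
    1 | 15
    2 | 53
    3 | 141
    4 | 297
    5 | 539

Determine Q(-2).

First differences: 6, 38, 88, 156, 242. Second differences: 32, 50, 68, 86. Third differences: 18, 18, 18.
Level-3 differences are constant, so Q has degree 3.
Fitting a degree-3 polynomial gives Q(m) = 3m³ + 7m² - 4m + 9.
Then Q(-2) = 21.

21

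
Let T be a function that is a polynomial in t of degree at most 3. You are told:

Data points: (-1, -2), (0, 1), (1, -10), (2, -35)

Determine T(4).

-127

First differences: 3, -11, -25. Second differences: -14, -14.
Level-2 differences are constant, so T has degree 2.
Fitting a degree-2 polynomial gives T(t) = -7t² - 4t + 1.
Then T(4) = -127.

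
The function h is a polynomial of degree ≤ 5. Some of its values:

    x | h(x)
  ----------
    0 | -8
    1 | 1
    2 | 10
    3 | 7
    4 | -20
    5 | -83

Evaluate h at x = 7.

-365

First differences: 9, 9, -3, -27, -63. Second differences: 0, -12, -24, -36. Third differences: -12, -12, -12.
Level-3 differences are constant, so h has degree 3.
Fitting a degree-3 polynomial gives h(x) = -2x³ + 6x² + 5x - 8.
Then h(7) = -365.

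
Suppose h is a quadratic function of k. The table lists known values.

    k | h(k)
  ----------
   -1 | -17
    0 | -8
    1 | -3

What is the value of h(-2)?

-30

Write h(k) = ak² + bk + c; the 3 given values yield a linear system in the 3 coefficients.
Solving, h(k) = -2k² + 7k - 8.
Then h(-2) = -30.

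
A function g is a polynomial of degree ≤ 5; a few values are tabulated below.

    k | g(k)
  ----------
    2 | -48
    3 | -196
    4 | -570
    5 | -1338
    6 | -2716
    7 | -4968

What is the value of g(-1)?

First differences: -148, -374, -768, -1378, -2252. Second differences: -226, -394, -610, -874. Third differences: -168, -216, -264. Fourth differences: -48, -48.
Level-4 differences are constant, so g has degree 4.
Fitting a degree-4 polynomial gives g(k) = -2k^4 - 3k² - 3k + 2.
Then g(-1) = 0.

0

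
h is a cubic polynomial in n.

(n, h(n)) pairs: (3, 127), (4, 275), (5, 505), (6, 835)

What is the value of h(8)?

1867

Write h(n) = an³ + bn² + cn + d; the 4 given values yield a linear system in the 4 coefficients.
Solving, h(n) = 3n³ + 5n² + 2n - 5.
Then h(8) = 1867.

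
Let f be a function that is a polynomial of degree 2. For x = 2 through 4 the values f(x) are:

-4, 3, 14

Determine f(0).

Write f(x) = ax² + bx + c; the 3 given values yield a linear system in the 3 coefficients.
Solving, f(x) = 2x² - 3x - 6.
Then f(0) = -6.

-6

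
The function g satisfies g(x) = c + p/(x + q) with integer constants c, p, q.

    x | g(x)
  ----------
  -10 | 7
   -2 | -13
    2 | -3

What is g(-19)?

(g(x) − c)(x + q) = p for each data point; the three points give a linear system in c and q, then p follows.
Solving: c = 2, q = 4, p = -30, so g(x) = 2 − 30/(x + 4).
Then g(-19) = 2 − 30/(-15) = 4.

4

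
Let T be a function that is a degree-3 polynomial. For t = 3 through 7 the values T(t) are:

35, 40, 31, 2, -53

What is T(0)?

-4

First differences: 5, -9, -29, -55. Second differences: -14, -20, -26. Third differences: -6, -6.
Level-3 differences are constant, so T has degree 3.
Fitting a degree-3 polynomial gives T(t) = -t³ + 5t² + 7t - 4.
The constant term is T(0) = -4.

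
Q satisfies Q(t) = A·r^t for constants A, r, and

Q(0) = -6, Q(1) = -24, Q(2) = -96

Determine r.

Consecutive ratio: -24/(-6) = 4, and -96/(-24) = 4, so r = 4.
Then A·4^0 = -6 gives A = -6, and Q(t) = -6·4^t.

4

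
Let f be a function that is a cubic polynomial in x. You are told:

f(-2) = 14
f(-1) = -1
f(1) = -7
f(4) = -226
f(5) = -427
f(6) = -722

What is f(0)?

-2

Write f(x) = ax³ + bx² + cx + d; the 6 given values yield a linear system in the 4 coefficients.
Solving, f(x) = -3x³ - 2x² - 2.
The constant term is f(0) = -2.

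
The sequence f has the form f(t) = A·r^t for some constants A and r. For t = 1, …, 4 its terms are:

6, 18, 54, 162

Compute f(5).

Consecutive ratio: 18/6 = 3, and 54/18 = 3, so r = 3.
Then A·3^1 = 6 gives A = 2, and f(t) = 2·3^t.
f(5) = 2·3^5 = 486.

486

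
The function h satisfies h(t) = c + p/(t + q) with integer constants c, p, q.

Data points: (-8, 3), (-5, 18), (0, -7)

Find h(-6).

8

(h(t) − c)(t + q) = p for each data point; the three points give a linear system in c and q, then p follows.
Solving: c = -2, q = 4, p = -20, so h(t) = -2 − 20/(t + 4).
Then h(-6) = -2 − 20/(-2) = 8.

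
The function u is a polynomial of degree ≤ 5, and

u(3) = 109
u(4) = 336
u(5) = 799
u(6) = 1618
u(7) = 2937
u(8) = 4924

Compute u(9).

7771

First differences: 227, 463, 819, 1319, 1987. Second differences: 236, 356, 500, 668. Third differences: 120, 144, 168. Fourth differences: 24, 24.
Level-4 differences are constant, so u has degree 4.
Extending the table by one column gives the next first difference 2847, so u(9) = 4924 + 2847 = 7771.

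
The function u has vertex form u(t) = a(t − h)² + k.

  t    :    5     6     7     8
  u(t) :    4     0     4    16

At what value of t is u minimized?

6

First differences -4, 4, 12; second difference 8 = 2a, so a = 4.
Expanding, the t-coefficient is −2ah = -8h; matching it to the data gives h = 6, and then k = 0.
So u(t) = 4(t − 6)² + 0.
Hence h = 6.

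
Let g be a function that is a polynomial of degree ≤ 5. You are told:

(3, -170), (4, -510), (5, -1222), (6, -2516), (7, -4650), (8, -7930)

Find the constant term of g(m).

-2

First differences: -340, -712, -1294, -2134, -3280. Second differences: -372, -582, -840, -1146. Third differences: -210, -258, -306. Fourth differences: -48, -48.
Level-4 differences are constant, so g has degree 4.
Fitting a degree-4 polynomial gives g(m) = -2m^4 + m³ - 4m² + m - 2.
The constant term is g(0) = -2.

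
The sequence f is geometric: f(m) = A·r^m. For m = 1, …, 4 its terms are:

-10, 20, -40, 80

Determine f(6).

320

Consecutive ratio: 20/(-10) = -2, and -40/20 = -2, so r = -2.
Then A·(-2)^1 = -10 gives A = 5, and f(m) = 5·(-2)^m.
f(6) = 5·(-2)^6 = 320.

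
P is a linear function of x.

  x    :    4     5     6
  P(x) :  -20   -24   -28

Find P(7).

-32

Write P(x) = ax + b; the 3 given values yield a linear system in the 2 coefficients.
Solving, P(x) = -4x - 4.
Then P(7) = -32.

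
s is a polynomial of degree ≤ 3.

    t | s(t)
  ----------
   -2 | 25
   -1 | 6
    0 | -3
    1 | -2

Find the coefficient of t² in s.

First differences: -19, -9, 1. Second differences: 10, 10.
Level-2 differences are constant, so s has degree 2.
Fitting a degree-2 polynomial gives s(t) = 5t² - 4t - 3.
The coefficient of t² is 5.

5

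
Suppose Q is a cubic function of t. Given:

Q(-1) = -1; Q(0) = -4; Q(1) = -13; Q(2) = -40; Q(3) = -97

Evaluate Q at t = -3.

First differences: -3, -9, -27, -57. Second differences: -6, -18, -30. Third differences: -12, -12.
Level-3 differences are constant, so Q has degree 3.
Fitting a degree-3 polynomial gives Q(t) = -2t³ - 3t² - 4t - 4.
Then Q(-3) = 35.

35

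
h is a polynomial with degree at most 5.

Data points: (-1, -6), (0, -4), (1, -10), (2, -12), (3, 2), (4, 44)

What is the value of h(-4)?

-180

First differences: 2, -6, -2, 14, 42. Second differences: -8, 4, 16, 28. Third differences: 12, 12, 12.
Level-3 differences are constant, so h has degree 3.
Fitting a degree-3 polynomial gives h(x) = 2x³ - 4x² - 4x - 4.
Then h(-4) = -180.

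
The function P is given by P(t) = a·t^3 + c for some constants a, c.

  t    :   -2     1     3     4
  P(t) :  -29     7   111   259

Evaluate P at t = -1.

-1

From P(-2) = -29 and P(1) = 7: -8a + c = -29 and 1a + c = 7.
Subtracting: 9a = 36, so a = 4; then c = -29 − 4·(-8) = 3.
So P(t) = 4t³ + 3, and P(-1) = -1.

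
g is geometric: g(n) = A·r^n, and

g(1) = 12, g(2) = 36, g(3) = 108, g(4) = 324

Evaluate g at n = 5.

Consecutive ratio: 36/12 = 3, and 108/36 = 3, so r = 3.
Then A·3^1 = 12 gives A = 4, and g(n) = 4·3^n.
g(5) = 4·3^5 = 972.

972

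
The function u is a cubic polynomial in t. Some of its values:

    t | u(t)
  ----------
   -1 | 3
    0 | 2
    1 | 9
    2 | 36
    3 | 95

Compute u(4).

198

First differences: -1, 7, 27, 59. Second differences: 8, 20, 32. Third differences: 12, 12.
Level-3 differences are constant, so u has degree 3.
Fitting a degree-3 polynomial gives u(t) = 2t³ + 4t² + t + 2.
Then u(4) = 198.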